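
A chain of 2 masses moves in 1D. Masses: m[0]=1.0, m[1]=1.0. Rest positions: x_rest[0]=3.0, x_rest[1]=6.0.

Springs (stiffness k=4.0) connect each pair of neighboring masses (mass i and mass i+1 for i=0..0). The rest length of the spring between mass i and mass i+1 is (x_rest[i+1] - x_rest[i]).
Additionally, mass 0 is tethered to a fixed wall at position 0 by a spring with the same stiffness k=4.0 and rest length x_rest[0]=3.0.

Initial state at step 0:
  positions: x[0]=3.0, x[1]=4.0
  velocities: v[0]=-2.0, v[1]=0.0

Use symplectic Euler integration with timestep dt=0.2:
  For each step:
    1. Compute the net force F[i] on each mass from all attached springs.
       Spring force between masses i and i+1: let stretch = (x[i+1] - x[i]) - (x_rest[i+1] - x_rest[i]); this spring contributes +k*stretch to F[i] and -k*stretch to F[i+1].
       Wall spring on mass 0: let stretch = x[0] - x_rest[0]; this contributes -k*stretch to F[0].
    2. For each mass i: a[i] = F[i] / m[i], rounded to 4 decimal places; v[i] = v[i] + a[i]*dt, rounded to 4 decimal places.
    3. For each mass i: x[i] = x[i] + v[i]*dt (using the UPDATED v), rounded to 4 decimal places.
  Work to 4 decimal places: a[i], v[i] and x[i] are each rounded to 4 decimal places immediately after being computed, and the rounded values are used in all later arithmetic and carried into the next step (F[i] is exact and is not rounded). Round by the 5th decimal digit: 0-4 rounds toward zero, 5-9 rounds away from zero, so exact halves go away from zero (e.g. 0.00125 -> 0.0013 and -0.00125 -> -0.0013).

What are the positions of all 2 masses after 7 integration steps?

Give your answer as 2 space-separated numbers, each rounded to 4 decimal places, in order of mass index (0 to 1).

Step 0: x=[3.0000 4.0000] v=[-2.0000 0.0000]
Step 1: x=[2.2800 4.3200] v=[-3.6000 1.6000]
Step 2: x=[1.5216 4.7936] v=[-3.7920 2.3680]
Step 3: x=[1.0433 5.2237] v=[-2.3917 2.1504]
Step 4: x=[1.0669 5.4649] v=[0.1180 1.2061]
Step 5: x=[1.6235 5.4824] v=[2.7829 0.0877]
Step 6: x=[2.5377 5.3625] v=[4.5712 -0.5994]
Step 7: x=[3.4979 5.2707] v=[4.8009 -0.4592]

Answer: 3.4979 5.2707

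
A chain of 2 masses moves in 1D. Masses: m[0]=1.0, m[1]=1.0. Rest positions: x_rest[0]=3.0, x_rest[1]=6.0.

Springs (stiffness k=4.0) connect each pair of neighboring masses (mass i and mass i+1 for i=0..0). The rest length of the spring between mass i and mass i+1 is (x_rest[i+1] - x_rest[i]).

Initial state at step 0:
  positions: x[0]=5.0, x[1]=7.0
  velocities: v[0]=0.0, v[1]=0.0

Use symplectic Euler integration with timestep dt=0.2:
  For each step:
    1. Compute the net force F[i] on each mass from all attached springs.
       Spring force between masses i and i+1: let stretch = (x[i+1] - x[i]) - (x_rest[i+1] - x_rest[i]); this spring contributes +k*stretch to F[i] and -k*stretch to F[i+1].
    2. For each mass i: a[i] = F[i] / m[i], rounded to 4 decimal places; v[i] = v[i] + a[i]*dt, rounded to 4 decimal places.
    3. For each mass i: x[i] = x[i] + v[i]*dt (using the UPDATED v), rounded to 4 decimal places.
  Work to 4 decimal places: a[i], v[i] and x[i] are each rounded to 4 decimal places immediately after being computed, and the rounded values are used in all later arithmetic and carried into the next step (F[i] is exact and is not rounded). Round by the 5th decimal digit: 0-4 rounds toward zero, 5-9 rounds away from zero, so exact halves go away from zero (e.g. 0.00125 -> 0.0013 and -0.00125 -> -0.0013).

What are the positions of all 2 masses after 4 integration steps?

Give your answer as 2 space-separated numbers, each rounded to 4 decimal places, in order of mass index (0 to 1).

Answer: 4.0585 7.9415

Derivation:
Step 0: x=[5.0000 7.0000] v=[0.0000 0.0000]
Step 1: x=[4.8400 7.1600] v=[-0.8000 0.8000]
Step 2: x=[4.5712 7.4288] v=[-1.3440 1.3440]
Step 3: x=[4.2796 7.7204] v=[-1.4579 1.4579]
Step 4: x=[4.0585 7.9415] v=[-1.1053 1.1053]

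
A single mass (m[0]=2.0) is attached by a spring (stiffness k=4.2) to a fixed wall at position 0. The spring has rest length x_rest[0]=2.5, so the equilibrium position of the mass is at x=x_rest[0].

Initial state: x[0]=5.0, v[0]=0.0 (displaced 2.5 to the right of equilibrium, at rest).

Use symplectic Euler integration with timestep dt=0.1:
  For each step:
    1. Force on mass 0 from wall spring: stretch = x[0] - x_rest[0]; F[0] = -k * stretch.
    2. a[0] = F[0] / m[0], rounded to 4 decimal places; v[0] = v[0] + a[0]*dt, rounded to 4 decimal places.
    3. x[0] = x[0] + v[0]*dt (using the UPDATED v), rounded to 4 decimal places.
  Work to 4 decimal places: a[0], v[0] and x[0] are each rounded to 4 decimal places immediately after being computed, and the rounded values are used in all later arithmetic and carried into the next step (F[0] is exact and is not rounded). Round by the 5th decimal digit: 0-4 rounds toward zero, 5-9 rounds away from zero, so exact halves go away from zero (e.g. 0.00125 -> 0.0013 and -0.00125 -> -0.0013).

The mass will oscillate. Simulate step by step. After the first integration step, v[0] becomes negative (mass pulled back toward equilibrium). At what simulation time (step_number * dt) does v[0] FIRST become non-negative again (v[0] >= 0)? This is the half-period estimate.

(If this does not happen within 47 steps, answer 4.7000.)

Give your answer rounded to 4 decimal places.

Step 0: x=[5.0000] v=[0.0000]
Step 1: x=[4.9475] v=[-0.5250]
Step 2: x=[4.8436] v=[-1.0390]
Step 3: x=[4.6905] v=[-1.5312]
Step 4: x=[4.4914] v=[-1.9912]
Step 5: x=[4.2505] v=[-2.4094]
Step 6: x=[3.9728] v=[-2.7770]
Step 7: x=[3.6642] v=[-3.0863]
Step 8: x=[3.3311] v=[-3.3308]
Step 9: x=[2.9806] v=[-3.5053]
Step 10: x=[2.6200] v=[-3.6062]
Step 11: x=[2.2569] v=[-3.6314]
Step 12: x=[1.8989] v=[-3.5804]
Step 13: x=[1.5535] v=[-3.4542]
Step 14: x=[1.2280] v=[-3.2554]
Step 15: x=[0.9292] v=[-2.9883]
Step 16: x=[0.6634] v=[-2.6584]
Step 17: x=[0.4361] v=[-2.2727]
Step 18: x=[0.2522] v=[-1.8393]
Step 19: x=[0.1155] v=[-1.3673]
Step 20: x=[0.0288] v=[-0.8666]
Step 21: x=[-0.0060] v=[-0.3477]
Step 22: x=[0.0119] v=[0.1786]
First v>=0 after going negative at step 22, time=2.2000

Answer: 2.2000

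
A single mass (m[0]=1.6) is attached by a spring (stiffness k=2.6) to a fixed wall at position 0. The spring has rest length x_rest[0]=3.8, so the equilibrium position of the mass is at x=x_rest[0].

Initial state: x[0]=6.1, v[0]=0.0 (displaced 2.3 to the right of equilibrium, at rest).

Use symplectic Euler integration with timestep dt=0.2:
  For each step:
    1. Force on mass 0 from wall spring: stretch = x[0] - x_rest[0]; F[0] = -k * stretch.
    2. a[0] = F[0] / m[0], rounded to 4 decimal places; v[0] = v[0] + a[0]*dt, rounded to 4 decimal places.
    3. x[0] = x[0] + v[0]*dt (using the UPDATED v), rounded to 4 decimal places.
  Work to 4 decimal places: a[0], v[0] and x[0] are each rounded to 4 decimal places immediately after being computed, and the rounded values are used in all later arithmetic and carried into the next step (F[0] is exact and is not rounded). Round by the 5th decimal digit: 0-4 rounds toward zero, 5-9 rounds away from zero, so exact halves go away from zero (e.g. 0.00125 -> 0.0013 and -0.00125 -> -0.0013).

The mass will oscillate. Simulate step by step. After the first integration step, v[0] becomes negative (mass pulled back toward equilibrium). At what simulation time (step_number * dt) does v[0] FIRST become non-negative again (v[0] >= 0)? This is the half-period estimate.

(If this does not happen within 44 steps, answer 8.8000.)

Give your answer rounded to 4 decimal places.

Step 0: x=[6.1000] v=[0.0000]
Step 1: x=[5.9505] v=[-0.7475]
Step 2: x=[5.6612] v=[-1.4464]
Step 3: x=[5.2509] v=[-2.0513]
Step 4: x=[4.7463] v=[-2.5228]
Step 5: x=[4.1802] v=[-2.8303]
Step 6: x=[3.5894] v=[-2.9539]
Step 7: x=[3.0123] v=[-2.8855]
Step 8: x=[2.4864] v=[-2.6295]
Step 9: x=[2.0459] v=[-2.2026]
Step 10: x=[1.7194] v=[-1.6325]
Step 11: x=[1.5281] v=[-0.9563]
Step 12: x=[1.4845] v=[-0.2179]
Step 13: x=[1.5914] v=[0.5346]
First v>=0 after going negative at step 13, time=2.6000

Answer: 2.6000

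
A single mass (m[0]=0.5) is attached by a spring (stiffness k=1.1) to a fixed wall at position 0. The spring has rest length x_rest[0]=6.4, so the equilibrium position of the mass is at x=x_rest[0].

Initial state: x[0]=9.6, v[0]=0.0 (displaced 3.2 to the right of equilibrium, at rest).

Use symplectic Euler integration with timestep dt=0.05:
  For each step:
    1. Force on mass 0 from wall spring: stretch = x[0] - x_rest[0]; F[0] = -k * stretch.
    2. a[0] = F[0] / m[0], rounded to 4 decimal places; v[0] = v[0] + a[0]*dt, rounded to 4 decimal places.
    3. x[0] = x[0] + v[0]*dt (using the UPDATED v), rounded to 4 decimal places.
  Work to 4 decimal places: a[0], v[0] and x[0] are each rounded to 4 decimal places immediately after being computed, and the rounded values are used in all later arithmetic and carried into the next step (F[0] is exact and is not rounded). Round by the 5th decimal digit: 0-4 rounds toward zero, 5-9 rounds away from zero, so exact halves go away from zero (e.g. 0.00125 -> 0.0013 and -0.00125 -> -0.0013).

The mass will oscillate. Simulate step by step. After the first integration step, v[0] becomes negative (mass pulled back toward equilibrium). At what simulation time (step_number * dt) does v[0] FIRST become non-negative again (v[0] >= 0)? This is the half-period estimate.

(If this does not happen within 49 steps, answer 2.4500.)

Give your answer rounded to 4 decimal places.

Step 0: x=[9.6000] v=[0.0000]
Step 1: x=[9.5824] v=[-0.3520]
Step 2: x=[9.5473] v=[-0.7021]
Step 3: x=[9.4949] v=[-1.0483]
Step 4: x=[9.4255] v=[-1.3887]
Step 5: x=[9.3394] v=[-1.7215]
Step 6: x=[9.2372] v=[-2.0448]
Step 7: x=[9.1194] v=[-2.3569]
Step 8: x=[8.9866] v=[-2.6560]
Step 9: x=[8.8396] v=[-2.9405]
Step 10: x=[8.6792] v=[-3.2089]
Step 11: x=[8.5062] v=[-3.4596]
Step 12: x=[8.3216] v=[-3.6913]
Step 13: x=[8.1265] v=[-3.9027]
Step 14: x=[7.9219] v=[-4.0926]
Step 15: x=[7.7089] v=[-4.2600]
Step 16: x=[7.4887] v=[-4.4040]
Step 17: x=[7.2625] v=[-4.5238]
Step 18: x=[7.0316] v=[-4.6187]
Step 19: x=[6.7972] v=[-4.6882]
Step 20: x=[6.5606] v=[-4.7319]
Step 21: x=[6.3231] v=[-4.7496]
Step 22: x=[6.0860] v=[-4.7411]
Step 23: x=[5.8507] v=[-4.7066]
Step 24: x=[5.6184] v=[-4.6462]
Step 25: x=[5.3904] v=[-4.5602]
Step 26: x=[5.1679] v=[-4.4491]
Step 27: x=[4.9522] v=[-4.3136]
Step 28: x=[4.7445] v=[-4.1543]
Step 29: x=[4.5459] v=[-3.9722]
Step 30: x=[4.3575] v=[-3.7683]
Step 31: x=[4.1803] v=[-3.5436]
Step 32: x=[4.0153] v=[-3.2994]
Step 33: x=[3.8634] v=[-3.0371]
Step 34: x=[3.7255] v=[-2.7581]
Step 35: x=[3.6023] v=[-2.4639]
Step 36: x=[3.4945] v=[-2.1562]
Step 37: x=[3.4027] v=[-1.8366]
Step 38: x=[3.3274] v=[-1.5069]
Step 39: x=[3.2690] v=[-1.1689]
Step 40: x=[3.2278] v=[-0.8245]
Step 41: x=[3.2040] v=[-0.4756]
Step 42: x=[3.1978] v=[-0.1240]
Step 43: x=[3.2092] v=[0.2282]
First v>=0 after going negative at step 43, time=2.1500

Answer: 2.1500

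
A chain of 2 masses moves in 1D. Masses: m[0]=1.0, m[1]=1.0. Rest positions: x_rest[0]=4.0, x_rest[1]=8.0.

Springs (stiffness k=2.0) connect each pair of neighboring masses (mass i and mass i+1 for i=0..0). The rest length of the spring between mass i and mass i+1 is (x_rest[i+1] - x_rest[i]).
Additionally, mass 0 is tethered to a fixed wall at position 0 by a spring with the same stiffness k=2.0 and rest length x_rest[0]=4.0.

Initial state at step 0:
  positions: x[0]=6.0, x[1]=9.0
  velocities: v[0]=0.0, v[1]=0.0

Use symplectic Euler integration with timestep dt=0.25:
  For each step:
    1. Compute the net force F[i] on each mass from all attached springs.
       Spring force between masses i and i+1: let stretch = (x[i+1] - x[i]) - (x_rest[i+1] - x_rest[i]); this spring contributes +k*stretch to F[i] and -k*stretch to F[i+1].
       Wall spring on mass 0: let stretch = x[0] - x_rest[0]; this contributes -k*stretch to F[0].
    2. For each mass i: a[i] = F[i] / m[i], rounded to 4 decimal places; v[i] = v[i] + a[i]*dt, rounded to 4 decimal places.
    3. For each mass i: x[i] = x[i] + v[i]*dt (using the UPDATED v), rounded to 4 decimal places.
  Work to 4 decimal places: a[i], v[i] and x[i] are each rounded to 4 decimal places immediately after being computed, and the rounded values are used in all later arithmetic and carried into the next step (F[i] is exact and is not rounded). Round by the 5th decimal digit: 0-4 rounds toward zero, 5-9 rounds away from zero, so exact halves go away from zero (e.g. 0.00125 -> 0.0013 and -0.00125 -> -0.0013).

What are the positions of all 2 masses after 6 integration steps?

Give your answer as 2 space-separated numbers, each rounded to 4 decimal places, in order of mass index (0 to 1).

Step 0: x=[6.0000 9.0000] v=[0.0000 0.0000]
Step 1: x=[5.6250 9.1250] v=[-1.5000 0.5000]
Step 2: x=[4.9844 9.3125] v=[-2.5625 0.7500]
Step 3: x=[4.2617 9.4590] v=[-2.8907 0.5860]
Step 4: x=[3.6560 9.4558] v=[-2.4229 -0.0127]
Step 5: x=[3.3183 9.2277] v=[-1.3510 -0.9126]
Step 6: x=[3.3044 8.7609] v=[-0.0555 -1.8673]

Answer: 3.3044 8.7609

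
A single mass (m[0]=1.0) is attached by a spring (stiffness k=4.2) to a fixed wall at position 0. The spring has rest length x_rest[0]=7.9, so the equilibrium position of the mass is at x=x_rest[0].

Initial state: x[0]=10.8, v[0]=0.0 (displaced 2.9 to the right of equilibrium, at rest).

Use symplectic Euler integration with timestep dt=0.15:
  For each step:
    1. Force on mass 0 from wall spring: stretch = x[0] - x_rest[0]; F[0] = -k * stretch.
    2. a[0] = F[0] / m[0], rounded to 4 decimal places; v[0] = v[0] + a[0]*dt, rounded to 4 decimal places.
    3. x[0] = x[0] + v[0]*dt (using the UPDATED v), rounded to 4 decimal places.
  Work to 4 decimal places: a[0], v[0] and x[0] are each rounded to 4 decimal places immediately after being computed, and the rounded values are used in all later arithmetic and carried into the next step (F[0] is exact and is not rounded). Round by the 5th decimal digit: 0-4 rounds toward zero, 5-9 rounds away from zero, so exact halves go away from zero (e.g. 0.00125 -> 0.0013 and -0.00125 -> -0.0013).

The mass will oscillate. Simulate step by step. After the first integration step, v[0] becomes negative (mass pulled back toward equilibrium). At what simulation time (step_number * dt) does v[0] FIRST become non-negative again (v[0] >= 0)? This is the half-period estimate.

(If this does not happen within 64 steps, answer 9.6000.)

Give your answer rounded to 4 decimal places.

Step 0: x=[10.8000] v=[0.0000]
Step 1: x=[10.5260] v=[-1.8270]
Step 2: x=[10.0038] v=[-3.4814]
Step 3: x=[9.2828] v=[-4.8068]
Step 4: x=[8.4311] v=[-5.6780]
Step 5: x=[7.5292] v=[-6.0126]
Step 6: x=[6.6624] v=[-5.7790]
Step 7: x=[5.9125] v=[-4.9993]
Step 8: x=[5.3504] v=[-3.7472]
Step 9: x=[5.0293] v=[-2.1410]
Step 10: x=[4.9794] v=[-0.3325]
Step 11: x=[5.2055] v=[1.5075]
First v>=0 after going negative at step 11, time=1.6500

Answer: 1.6500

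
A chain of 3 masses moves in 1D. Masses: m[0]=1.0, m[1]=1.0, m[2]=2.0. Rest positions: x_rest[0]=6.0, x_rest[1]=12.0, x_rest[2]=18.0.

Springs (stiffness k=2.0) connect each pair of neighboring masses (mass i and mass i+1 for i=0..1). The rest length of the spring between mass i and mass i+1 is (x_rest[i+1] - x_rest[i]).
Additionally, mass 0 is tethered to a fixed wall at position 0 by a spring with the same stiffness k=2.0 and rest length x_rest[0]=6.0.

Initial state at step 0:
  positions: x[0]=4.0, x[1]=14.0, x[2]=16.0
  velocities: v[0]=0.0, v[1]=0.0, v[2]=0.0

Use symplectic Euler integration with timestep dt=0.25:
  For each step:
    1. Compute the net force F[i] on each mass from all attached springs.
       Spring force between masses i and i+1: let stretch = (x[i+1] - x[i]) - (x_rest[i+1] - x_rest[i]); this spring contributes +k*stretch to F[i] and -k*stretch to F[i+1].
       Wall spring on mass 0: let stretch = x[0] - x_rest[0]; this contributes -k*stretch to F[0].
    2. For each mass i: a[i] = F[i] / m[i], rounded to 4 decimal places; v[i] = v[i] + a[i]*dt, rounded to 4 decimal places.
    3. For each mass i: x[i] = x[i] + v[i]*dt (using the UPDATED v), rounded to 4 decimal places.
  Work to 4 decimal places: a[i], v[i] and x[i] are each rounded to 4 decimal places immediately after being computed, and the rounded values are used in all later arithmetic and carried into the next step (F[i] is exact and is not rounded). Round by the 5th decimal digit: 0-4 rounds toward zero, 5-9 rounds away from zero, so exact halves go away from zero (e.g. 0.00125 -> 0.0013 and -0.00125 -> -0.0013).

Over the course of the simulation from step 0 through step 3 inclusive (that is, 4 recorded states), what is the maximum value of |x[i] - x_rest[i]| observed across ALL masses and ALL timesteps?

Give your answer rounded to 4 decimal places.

Step 0: x=[4.0000 14.0000 16.0000] v=[0.0000 0.0000 0.0000]
Step 1: x=[4.7500 13.0000 16.2500] v=[3.0000 -4.0000 1.0000]
Step 2: x=[5.9375 11.3750 16.6719] v=[4.7500 -6.5000 1.6875]
Step 3: x=[7.0625 9.7324 17.1377] v=[4.5000 -6.5703 1.8633]
Max displacement = 2.2676

Answer: 2.2676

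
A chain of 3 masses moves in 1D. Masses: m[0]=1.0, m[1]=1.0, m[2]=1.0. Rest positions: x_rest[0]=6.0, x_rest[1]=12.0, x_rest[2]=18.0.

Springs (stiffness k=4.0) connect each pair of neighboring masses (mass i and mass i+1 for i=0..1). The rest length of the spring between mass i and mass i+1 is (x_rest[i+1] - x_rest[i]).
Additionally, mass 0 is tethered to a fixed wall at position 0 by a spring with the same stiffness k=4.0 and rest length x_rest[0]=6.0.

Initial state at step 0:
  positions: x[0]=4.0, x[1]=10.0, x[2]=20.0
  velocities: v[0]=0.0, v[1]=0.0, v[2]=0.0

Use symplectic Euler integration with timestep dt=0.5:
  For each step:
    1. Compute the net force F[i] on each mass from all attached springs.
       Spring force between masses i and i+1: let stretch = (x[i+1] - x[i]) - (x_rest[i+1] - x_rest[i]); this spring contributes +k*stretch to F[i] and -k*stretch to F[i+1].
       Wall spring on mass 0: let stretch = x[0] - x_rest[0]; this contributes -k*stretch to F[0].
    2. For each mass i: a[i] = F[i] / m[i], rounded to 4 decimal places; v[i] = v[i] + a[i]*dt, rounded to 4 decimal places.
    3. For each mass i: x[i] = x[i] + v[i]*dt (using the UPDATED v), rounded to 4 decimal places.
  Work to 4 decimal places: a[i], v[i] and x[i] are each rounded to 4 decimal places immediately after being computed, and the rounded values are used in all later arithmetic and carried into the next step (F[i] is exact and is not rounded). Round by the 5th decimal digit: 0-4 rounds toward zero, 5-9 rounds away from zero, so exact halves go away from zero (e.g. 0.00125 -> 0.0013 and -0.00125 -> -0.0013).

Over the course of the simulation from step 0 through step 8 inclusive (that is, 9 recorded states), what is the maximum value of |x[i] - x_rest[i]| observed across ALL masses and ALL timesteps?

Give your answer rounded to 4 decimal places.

Answer: 4.0000

Derivation:
Step 0: x=[4.0000 10.0000 20.0000] v=[0.0000 0.0000 0.0000]
Step 1: x=[6.0000 14.0000 16.0000] v=[4.0000 8.0000 -8.0000]
Step 2: x=[10.0000 12.0000 16.0000] v=[8.0000 -4.0000 0.0000]
Step 3: x=[6.0000 12.0000 18.0000] v=[-8.0000 0.0000 4.0000]
Step 4: x=[2.0000 12.0000 20.0000] v=[-8.0000 0.0000 4.0000]
Step 5: x=[6.0000 10.0000 20.0000] v=[8.0000 -4.0000 0.0000]
Step 6: x=[8.0000 14.0000 16.0000] v=[4.0000 8.0000 -8.0000]
Step 7: x=[8.0000 14.0000 16.0000] v=[0.0000 0.0000 0.0000]
Step 8: x=[6.0000 10.0000 20.0000] v=[-4.0000 -8.0000 8.0000]
Max displacement = 4.0000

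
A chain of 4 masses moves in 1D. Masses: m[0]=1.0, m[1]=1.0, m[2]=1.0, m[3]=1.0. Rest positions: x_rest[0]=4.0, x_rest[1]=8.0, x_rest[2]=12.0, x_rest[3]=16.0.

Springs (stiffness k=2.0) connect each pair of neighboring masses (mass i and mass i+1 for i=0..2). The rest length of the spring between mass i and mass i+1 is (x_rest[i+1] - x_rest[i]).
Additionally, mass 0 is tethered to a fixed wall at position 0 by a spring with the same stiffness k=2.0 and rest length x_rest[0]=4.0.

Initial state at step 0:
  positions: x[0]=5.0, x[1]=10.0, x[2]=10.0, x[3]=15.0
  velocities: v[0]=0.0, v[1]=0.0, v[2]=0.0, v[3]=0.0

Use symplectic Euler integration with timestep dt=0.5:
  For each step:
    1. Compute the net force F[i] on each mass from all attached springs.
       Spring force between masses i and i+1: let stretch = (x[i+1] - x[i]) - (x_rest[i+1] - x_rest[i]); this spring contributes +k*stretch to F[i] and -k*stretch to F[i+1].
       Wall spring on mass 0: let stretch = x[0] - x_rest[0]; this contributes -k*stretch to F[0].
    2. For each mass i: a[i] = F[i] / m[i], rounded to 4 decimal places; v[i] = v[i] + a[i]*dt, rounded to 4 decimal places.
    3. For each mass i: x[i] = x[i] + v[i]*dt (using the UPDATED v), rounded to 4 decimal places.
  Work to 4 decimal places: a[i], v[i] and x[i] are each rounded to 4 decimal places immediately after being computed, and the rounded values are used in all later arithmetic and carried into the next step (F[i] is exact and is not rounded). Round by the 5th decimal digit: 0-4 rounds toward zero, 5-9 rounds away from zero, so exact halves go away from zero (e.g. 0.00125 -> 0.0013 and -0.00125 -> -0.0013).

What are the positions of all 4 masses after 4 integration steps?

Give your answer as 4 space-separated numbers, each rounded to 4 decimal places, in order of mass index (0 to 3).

Answer: 1.8125 7.8750 10.1875 17.9375

Derivation:
Step 0: x=[5.0000 10.0000 10.0000 15.0000] v=[0.0000 0.0000 0.0000 0.0000]
Step 1: x=[5.0000 7.5000 12.5000 14.5000] v=[0.0000 -5.0000 5.0000 -1.0000]
Step 2: x=[3.7500 6.2500 13.5000 15.0000] v=[-2.5000 -2.5000 2.0000 1.0000]
Step 3: x=[1.8750 7.3750 11.6250 16.7500] v=[-3.7500 2.2500 -3.7500 3.5000]
Step 4: x=[1.8125 7.8750 10.1875 17.9375] v=[-0.1250 1.0000 -2.8750 2.3750]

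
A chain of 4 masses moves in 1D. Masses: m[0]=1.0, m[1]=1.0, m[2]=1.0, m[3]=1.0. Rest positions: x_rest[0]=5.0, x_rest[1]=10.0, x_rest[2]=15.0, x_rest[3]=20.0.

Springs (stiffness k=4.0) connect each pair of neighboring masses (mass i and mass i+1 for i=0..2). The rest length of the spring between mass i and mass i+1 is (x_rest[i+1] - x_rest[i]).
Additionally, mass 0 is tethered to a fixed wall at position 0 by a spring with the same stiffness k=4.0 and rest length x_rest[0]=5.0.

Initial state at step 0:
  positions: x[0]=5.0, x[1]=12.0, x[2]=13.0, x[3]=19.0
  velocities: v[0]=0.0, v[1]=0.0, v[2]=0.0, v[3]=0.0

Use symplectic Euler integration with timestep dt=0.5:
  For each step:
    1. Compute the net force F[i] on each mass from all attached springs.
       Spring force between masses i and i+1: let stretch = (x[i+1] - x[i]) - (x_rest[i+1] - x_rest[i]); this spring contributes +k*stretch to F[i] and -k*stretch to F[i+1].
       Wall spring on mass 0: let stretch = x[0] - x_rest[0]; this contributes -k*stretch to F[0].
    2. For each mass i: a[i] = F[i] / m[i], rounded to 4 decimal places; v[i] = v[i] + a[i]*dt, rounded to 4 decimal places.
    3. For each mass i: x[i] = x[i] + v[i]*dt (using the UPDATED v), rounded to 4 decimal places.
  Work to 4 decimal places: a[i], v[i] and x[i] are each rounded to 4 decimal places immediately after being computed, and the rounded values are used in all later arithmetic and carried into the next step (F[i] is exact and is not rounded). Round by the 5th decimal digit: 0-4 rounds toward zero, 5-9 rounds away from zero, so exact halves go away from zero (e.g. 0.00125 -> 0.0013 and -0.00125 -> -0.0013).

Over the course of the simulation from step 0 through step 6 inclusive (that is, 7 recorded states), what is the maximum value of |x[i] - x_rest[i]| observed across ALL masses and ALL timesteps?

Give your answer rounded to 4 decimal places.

Step 0: x=[5.0000 12.0000 13.0000 19.0000] v=[0.0000 0.0000 0.0000 0.0000]
Step 1: x=[7.0000 6.0000 18.0000 18.0000] v=[4.0000 -12.0000 10.0000 -2.0000]
Step 2: x=[1.0000 13.0000 11.0000 22.0000] v=[-12.0000 14.0000 -14.0000 8.0000]
Step 3: x=[6.0000 6.0000 17.0000 20.0000] v=[10.0000 -14.0000 12.0000 -4.0000]
Step 4: x=[5.0000 10.0000 15.0000 20.0000] v=[-2.0000 8.0000 -4.0000 0.0000]
Step 5: x=[4.0000 14.0000 13.0000 20.0000] v=[-2.0000 8.0000 -4.0000 0.0000]
Step 6: x=[9.0000 7.0000 19.0000 18.0000] v=[10.0000 -14.0000 12.0000 -4.0000]
Max displacement = 4.0000

Answer: 4.0000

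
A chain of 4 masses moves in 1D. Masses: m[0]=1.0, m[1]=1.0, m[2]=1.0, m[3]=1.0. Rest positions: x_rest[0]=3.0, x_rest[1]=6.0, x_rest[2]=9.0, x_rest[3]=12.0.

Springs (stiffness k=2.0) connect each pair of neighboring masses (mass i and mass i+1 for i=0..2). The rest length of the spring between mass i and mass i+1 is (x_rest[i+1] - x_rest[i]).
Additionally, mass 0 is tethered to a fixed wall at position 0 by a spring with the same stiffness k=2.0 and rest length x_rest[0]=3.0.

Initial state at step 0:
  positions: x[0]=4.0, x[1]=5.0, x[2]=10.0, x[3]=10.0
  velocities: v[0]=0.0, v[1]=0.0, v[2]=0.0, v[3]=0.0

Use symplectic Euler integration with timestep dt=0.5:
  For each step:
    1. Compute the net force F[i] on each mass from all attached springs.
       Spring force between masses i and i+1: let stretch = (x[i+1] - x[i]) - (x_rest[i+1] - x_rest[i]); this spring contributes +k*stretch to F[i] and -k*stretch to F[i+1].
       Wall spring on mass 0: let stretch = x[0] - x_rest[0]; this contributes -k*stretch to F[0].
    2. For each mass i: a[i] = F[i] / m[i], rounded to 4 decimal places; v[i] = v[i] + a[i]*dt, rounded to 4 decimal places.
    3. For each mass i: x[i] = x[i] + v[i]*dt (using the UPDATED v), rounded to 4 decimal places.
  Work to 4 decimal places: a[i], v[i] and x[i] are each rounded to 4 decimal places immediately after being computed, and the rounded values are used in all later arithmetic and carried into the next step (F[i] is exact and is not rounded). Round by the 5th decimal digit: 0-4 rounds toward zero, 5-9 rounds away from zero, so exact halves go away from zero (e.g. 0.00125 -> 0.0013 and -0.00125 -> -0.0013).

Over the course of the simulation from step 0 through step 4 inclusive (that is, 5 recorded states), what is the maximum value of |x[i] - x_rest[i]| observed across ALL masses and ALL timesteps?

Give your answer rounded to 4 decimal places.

Step 0: x=[4.0000 5.0000 10.0000 10.0000] v=[0.0000 0.0000 0.0000 0.0000]
Step 1: x=[2.5000 7.0000 7.5000 11.5000] v=[-3.0000 4.0000 -5.0000 3.0000]
Step 2: x=[2.0000 7.0000 6.7500 12.5000] v=[-1.0000 0.0000 -1.5000 2.0000]
Step 3: x=[3.0000 4.3750 9.0000 12.1250] v=[2.0000 -5.2500 4.5000 -0.7500]
Step 4: x=[3.1875 3.3750 10.5000 11.6875] v=[0.3750 -2.0000 3.0000 -0.8750]
Max displacement = 2.6250

Answer: 2.6250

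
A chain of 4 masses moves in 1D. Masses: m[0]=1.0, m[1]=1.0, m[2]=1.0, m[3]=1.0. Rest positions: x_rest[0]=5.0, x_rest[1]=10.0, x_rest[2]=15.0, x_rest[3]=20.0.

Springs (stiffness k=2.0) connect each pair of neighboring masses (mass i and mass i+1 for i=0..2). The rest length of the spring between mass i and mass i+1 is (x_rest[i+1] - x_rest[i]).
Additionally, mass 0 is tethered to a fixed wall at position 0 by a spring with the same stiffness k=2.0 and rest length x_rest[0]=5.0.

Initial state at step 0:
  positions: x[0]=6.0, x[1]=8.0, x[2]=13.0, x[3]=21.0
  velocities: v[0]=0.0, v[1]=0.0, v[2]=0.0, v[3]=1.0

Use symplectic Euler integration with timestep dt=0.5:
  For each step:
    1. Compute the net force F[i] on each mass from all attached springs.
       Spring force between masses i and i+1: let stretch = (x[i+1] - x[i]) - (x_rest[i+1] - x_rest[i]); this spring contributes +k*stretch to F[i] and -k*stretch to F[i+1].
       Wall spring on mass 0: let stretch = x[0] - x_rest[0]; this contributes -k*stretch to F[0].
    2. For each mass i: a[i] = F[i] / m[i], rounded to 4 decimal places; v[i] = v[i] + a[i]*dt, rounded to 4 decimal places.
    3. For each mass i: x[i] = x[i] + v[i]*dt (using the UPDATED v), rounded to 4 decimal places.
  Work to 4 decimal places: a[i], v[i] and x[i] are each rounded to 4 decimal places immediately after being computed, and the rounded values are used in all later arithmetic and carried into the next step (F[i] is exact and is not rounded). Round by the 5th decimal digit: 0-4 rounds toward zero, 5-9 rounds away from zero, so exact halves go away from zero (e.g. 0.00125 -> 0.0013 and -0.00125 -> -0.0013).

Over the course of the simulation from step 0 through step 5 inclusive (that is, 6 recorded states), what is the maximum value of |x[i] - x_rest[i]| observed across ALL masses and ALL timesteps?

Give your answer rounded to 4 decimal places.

Answer: 2.7813

Derivation:
Step 0: x=[6.0000 8.0000 13.0000 21.0000] v=[0.0000 0.0000 0.0000 1.0000]
Step 1: x=[4.0000 9.5000 14.5000 20.0000] v=[-4.0000 3.0000 3.0000 -2.0000]
Step 2: x=[2.7500 10.7500 16.2500 18.7500] v=[-2.5000 2.5000 3.5000 -2.5000]
Step 3: x=[4.1250 10.7500 16.5000 18.7500] v=[2.7500 0.0000 0.5000 0.0000]
Step 4: x=[6.7500 10.3125 15.0000 20.1250] v=[5.2500 -0.8750 -3.0000 2.7500]
Step 5: x=[7.7813 10.4375 13.7188 21.4375] v=[2.0625 0.2500 -2.5625 2.6250]
Max displacement = 2.7813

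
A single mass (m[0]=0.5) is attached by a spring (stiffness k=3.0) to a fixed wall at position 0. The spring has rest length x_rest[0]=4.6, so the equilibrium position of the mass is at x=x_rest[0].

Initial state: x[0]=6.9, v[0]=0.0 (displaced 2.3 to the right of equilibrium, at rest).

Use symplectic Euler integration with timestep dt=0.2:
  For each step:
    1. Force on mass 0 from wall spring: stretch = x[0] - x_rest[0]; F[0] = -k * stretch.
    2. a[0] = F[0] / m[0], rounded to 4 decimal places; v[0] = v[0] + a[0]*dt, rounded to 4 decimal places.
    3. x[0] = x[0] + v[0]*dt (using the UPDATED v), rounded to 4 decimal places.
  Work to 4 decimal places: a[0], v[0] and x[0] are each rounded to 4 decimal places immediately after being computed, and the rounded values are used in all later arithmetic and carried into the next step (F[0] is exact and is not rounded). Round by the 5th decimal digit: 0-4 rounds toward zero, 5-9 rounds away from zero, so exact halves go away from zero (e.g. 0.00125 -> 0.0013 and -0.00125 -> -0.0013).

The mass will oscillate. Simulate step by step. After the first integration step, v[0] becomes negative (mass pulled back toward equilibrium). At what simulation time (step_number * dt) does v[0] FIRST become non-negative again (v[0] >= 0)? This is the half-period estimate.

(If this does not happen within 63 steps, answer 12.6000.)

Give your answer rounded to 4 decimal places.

Step 0: x=[6.9000] v=[0.0000]
Step 1: x=[6.3480] v=[-2.7600]
Step 2: x=[5.3765] v=[-4.8576]
Step 3: x=[4.2186] v=[-5.7894]
Step 4: x=[3.1523] v=[-5.3317]
Step 5: x=[2.4334] v=[-3.5945]
Step 6: x=[2.2345] v=[-0.9946]
Step 7: x=[2.6033] v=[1.8440]
First v>=0 after going negative at step 7, time=1.4000

Answer: 1.4000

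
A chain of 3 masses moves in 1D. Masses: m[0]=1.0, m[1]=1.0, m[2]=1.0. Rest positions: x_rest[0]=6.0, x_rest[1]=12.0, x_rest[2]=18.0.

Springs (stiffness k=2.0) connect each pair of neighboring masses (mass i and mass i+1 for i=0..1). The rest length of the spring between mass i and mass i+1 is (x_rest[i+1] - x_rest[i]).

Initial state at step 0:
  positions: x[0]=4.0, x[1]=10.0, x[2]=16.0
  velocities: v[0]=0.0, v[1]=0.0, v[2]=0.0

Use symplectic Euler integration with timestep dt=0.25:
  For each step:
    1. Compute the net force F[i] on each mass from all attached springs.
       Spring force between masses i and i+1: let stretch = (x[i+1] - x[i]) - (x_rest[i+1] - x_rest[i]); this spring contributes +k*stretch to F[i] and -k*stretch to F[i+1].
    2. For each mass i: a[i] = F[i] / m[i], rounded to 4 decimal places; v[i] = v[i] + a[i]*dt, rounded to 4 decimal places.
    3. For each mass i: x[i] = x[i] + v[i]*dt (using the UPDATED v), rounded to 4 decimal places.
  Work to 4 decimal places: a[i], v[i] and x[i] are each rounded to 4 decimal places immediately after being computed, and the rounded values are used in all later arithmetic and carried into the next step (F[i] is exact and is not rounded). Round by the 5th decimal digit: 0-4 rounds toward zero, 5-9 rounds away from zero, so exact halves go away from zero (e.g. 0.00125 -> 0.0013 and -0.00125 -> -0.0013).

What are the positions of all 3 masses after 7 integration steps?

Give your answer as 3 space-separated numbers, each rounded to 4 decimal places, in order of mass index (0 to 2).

Answer: 4.0000 10.0000 16.0000

Derivation:
Step 0: x=[4.0000 10.0000 16.0000] v=[0.0000 0.0000 0.0000]
Step 1: x=[4.0000 10.0000 16.0000] v=[0.0000 0.0000 0.0000]
Step 2: x=[4.0000 10.0000 16.0000] v=[0.0000 0.0000 0.0000]
Step 3: x=[4.0000 10.0000 16.0000] v=[0.0000 0.0000 0.0000]
Step 4: x=[4.0000 10.0000 16.0000] v=[0.0000 0.0000 0.0000]
Step 5: x=[4.0000 10.0000 16.0000] v=[0.0000 0.0000 0.0000]
Step 6: x=[4.0000 10.0000 16.0000] v=[0.0000 0.0000 0.0000]
Step 7: x=[4.0000 10.0000 16.0000] v=[0.0000 0.0000 0.0000]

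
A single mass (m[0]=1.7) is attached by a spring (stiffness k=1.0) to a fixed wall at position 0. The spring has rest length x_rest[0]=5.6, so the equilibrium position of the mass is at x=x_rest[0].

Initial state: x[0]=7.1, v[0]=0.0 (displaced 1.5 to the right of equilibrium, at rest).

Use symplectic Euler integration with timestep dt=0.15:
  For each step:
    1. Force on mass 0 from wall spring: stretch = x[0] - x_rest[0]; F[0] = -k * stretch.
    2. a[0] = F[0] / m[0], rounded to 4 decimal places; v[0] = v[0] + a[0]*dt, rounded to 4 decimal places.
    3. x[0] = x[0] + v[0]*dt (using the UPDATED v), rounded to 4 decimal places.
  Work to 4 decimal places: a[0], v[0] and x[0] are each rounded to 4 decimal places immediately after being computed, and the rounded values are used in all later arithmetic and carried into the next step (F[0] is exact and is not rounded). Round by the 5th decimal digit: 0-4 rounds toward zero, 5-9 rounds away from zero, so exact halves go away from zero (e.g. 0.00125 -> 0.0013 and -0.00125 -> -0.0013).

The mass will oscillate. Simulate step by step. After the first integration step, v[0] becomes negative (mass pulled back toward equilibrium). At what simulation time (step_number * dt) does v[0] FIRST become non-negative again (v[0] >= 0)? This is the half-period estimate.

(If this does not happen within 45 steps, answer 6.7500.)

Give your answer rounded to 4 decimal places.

Answer: 4.2000

Derivation:
Step 0: x=[7.1000] v=[0.0000]
Step 1: x=[7.0801] v=[-0.1324]
Step 2: x=[7.0407] v=[-0.2630]
Step 3: x=[6.9822] v=[-0.3901]
Step 4: x=[6.9054] v=[-0.5121]
Step 5: x=[6.8113] v=[-0.6273]
Step 6: x=[6.7012] v=[-0.7342]
Step 7: x=[6.5765] v=[-0.8314]
Step 8: x=[6.4389] v=[-0.9176]
Step 9: x=[6.2902] v=[-0.9916]
Step 10: x=[6.1323] v=[-1.0525]
Step 11: x=[5.9674] v=[-1.0995]
Step 12: x=[5.7976] v=[-1.1319]
Step 13: x=[5.6252] v=[-1.1493]
Step 14: x=[5.4525] v=[-1.1515]
Step 15: x=[5.2817] v=[-1.1385]
Step 16: x=[5.1151] v=[-1.1104]
Step 17: x=[4.9550] v=[-1.0676]
Step 18: x=[4.8034] v=[-1.0107]
Step 19: x=[4.6623] v=[-0.9404]
Step 20: x=[4.5336] v=[-0.8577]
Step 21: x=[4.4191] v=[-0.7636]
Step 22: x=[4.3202] v=[-0.6594]
Step 23: x=[4.2382] v=[-0.5465]
Step 24: x=[4.1743] v=[-0.4263]
Step 25: x=[4.1292] v=[-0.3005]
Step 26: x=[4.1036] v=[-0.1707]
Step 27: x=[4.0978] v=[-0.0387]
Step 28: x=[4.1119] v=[0.0938]
First v>=0 after going negative at step 28, time=4.2000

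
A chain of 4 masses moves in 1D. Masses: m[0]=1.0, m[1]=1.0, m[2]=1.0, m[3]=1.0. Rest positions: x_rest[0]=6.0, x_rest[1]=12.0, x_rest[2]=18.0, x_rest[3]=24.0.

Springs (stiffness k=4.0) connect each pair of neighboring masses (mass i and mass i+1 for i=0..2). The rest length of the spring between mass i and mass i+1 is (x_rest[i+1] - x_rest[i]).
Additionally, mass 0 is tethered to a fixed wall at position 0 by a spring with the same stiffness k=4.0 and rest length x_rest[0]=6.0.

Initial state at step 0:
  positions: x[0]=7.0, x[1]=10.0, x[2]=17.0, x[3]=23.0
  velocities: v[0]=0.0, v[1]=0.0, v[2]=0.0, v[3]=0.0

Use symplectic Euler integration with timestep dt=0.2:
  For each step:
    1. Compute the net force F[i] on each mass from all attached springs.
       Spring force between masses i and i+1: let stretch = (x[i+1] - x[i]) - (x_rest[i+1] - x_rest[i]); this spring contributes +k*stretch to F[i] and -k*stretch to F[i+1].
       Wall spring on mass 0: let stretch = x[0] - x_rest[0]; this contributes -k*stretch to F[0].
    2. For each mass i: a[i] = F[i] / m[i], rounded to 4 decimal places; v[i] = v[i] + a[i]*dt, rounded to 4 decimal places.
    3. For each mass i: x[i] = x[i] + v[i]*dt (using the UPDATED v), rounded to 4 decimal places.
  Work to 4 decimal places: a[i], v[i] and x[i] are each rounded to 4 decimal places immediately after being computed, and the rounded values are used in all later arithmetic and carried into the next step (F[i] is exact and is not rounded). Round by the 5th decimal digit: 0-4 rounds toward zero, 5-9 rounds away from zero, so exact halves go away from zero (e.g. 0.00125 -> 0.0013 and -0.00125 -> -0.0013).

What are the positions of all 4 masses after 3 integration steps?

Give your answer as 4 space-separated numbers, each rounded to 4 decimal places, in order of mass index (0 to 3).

Step 0: x=[7.0000 10.0000 17.0000 23.0000] v=[0.0000 0.0000 0.0000 0.0000]
Step 1: x=[6.3600 10.6400 16.8400 23.0000] v=[-3.2000 3.2000 -0.8000 0.0000]
Step 2: x=[5.3872 11.5872 16.6736 22.9744] v=[-4.8640 4.7360 -0.8320 -0.1280]
Step 3: x=[4.5444 12.3562 16.7015 22.9007] v=[-4.2138 3.8451 0.1395 -0.3686]

Answer: 4.5444 12.3562 16.7015 22.9007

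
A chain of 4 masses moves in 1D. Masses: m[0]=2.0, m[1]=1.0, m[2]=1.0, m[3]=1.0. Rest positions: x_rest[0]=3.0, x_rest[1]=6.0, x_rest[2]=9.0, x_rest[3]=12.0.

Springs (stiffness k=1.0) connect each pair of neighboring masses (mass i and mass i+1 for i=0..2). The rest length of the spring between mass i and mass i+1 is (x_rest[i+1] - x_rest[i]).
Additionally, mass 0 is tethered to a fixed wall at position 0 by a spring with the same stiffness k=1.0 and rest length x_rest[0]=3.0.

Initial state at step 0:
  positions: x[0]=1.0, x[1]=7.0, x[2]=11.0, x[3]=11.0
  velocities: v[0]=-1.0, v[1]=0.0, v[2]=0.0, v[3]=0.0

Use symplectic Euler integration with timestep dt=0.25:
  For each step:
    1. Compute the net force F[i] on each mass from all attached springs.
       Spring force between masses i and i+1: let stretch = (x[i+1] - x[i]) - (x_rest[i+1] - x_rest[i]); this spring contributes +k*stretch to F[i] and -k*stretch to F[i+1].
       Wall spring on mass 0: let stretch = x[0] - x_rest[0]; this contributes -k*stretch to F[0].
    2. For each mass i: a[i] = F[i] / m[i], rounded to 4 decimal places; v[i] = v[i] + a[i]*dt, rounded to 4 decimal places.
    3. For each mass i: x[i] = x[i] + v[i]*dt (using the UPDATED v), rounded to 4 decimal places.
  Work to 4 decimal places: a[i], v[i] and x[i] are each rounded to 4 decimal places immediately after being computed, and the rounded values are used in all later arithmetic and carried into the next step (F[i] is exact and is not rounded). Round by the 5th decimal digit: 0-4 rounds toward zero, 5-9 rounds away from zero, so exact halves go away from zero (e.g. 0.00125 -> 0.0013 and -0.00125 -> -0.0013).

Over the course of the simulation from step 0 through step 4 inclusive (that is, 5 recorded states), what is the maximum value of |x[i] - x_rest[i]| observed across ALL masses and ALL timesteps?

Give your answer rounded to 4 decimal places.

Step 0: x=[1.0000 7.0000 11.0000 11.0000] v=[-1.0000 0.0000 0.0000 0.0000]
Step 1: x=[0.9063 6.8750 10.7500 11.1875] v=[-0.3750 -0.5000 -1.0000 0.7500]
Step 2: x=[0.9708 6.6192 10.2852 11.5352] v=[0.2578 -1.0234 -1.8594 1.3906]
Step 3: x=[1.1814 6.2395 9.6694 11.9922] v=[0.8425 -1.5190 -2.4634 1.8281]
Step 4: x=[1.5132 5.7580 8.9844 12.4916] v=[1.3271 -1.9261 -2.7402 1.9974]
Max displacement = 2.0937

Answer: 2.0937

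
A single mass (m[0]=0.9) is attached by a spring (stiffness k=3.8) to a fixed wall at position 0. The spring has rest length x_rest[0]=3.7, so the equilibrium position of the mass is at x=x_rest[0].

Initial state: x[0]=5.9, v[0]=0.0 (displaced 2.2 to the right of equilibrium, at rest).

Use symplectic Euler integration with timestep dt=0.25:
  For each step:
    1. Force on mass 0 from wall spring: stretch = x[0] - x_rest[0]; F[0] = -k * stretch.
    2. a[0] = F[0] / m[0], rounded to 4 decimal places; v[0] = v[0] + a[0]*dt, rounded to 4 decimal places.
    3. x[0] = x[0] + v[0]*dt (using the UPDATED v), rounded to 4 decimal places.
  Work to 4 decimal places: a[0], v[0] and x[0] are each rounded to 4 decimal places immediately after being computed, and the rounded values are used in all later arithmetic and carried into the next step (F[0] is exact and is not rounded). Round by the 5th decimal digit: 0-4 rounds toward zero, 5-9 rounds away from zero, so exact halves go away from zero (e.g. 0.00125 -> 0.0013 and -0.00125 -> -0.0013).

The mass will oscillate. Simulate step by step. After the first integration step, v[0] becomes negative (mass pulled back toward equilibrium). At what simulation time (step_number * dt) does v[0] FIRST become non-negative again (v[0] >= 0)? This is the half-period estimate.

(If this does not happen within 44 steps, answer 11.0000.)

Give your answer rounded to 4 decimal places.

Step 0: x=[5.9000] v=[0.0000]
Step 1: x=[5.3195] v=[-2.3222]
Step 2: x=[4.3116] v=[-4.0317]
Step 3: x=[3.1423] v=[-4.6773]
Step 4: x=[2.1202] v=[-4.0886]
Step 5: x=[1.5150] v=[-2.4210]
Step 6: x=[1.4864] v=[-0.1146]
Step 7: x=[2.0419] v=[2.2220]
First v>=0 after going negative at step 7, time=1.7500

Answer: 1.7500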